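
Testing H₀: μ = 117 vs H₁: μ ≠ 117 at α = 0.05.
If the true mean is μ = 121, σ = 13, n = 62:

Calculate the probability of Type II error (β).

SE = σ/√n = 13/√62 = 1.6510
Critical values: μ₀ ± z_0.025×SE = 117 ± 1.960×1.6510
Acceptance region: (113.7640, 120.2360)
Under H₁ (μ = 121): z_high = (120.2360 - 121)/1.6510 = -0.4627, z_low = (113.7640 - 121)/1.6510 = -4.3828
β = P(not reject | H₁) = Φ(-0.4627) - Φ(-4.3828) ≈ 0.3218

Answer: β ≈ 0.3218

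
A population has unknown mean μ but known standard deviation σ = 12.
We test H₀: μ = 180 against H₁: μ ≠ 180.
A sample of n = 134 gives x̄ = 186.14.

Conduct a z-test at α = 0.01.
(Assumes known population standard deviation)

Answer: z = 5.9232, reject H₀

Derivation:
Standard error: SE = σ/√n = 12/√134 = 1.0366
z-statistic: z = (x̄ - μ₀)/SE = (186.14 - 180)/1.0366 = 5.9232
Critical value: ±2.576
p-value < 0.0001
Decision: reject H₀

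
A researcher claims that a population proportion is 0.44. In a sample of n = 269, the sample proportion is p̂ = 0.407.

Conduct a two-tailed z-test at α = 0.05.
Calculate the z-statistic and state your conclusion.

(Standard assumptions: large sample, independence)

H₀: p = 0.44, H₁: p ≠ 0.44
Standard error: SE = √(p₀(1-p₀)/n) = √(0.44×0.56/269) = 0.030265
z-statistic: z = (p̂ - p₀)/SE = (0.407 - 0.44)/0.030265 = -1.0904
Critical value: z_0.025 = ±1.960
p-value = 0.2755
Decision: fail to reject H₀ at α = 0.05

Answer: z = -1.0904, fail to reject H₀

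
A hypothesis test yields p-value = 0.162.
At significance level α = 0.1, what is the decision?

Answer: fail to reject H₀

Derivation:
Compare p-value to α:
0.162 ≥ 0.1
Decision: fail to reject H₀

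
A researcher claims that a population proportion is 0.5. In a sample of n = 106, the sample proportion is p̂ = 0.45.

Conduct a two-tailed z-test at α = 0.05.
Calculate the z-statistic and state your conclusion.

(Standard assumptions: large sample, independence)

Answer: z = -1.0296, fail to reject H₀

Derivation:
H₀: p = 0.5, H₁: p ≠ 0.5
Standard error: SE = √(p₀(1-p₀)/n) = √(0.5×0.5/106) = 0.048564
z-statistic: z = (p̂ - p₀)/SE = (0.45 - 0.5)/0.048564 = -1.0296
Critical value: z_0.025 = ±1.960
p-value = 0.3032
Decision: fail to reject H₀ at α = 0.05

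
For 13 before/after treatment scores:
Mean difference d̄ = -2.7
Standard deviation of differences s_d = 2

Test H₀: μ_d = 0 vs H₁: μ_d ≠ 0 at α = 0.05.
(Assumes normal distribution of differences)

df = n - 1 = 12
SE = s_d/√n = 2/√13 = 0.5547
t = d̄/SE = -2.7/0.5547 = -4.8675
Critical value: t_{0.025,12} = ±2.179
p-value ≈ 0.0004
Decision: reject H₀

Answer: t = -4.8675, reject H₀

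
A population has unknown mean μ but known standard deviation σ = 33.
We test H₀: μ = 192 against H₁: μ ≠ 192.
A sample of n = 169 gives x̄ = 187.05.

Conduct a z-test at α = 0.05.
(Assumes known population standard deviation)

Standard error: SE = σ/√n = 33/√169 = 2.5385
z-statistic: z = (x̄ - μ₀)/SE = (187.05 - 192)/2.5385 = -1.9500
Critical value: ±1.960
p-value = 0.0512
Decision: fail to reject H₀

Answer: z = -1.9500, fail to reject H₀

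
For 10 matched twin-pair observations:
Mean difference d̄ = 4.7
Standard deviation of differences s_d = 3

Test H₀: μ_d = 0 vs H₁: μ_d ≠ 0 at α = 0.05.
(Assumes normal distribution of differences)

df = n - 1 = 9
SE = s_d/√n = 3/√10 = 0.9487
t = d̄/SE = 4.7/0.9487 = 4.9541
Critical value: t_{0.025,9} = ±2.262
p-value ≈ 0.0008
Decision: reject H₀

Answer: t = 4.9541, reject H₀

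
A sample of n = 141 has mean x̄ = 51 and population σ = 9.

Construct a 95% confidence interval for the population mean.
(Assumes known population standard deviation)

Confidence level: 95%, α = 0.05
z_0.025 = 1.960
SE = σ/√n = 9/√141 = 0.7579
Margin of error = 1.960 × 0.7579 = 1.4855
CI: x̄ ± margin = 51 ± 1.4855
CI: (49.5145, 52.4855)

Answer: (49.5145, 52.4855)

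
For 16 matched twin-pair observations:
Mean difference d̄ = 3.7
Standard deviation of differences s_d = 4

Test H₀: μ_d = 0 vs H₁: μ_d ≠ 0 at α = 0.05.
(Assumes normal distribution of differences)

df = n - 1 = 15
SE = s_d/√n = 4/√16 = 1.0000
t = d̄/SE = 3.7/1.0000 = 3.7000
Critical value: t_{0.025,15} = ±2.131
p-value ≈ 0.0021
Decision: reject H₀

Answer: t = 3.7000, reject H₀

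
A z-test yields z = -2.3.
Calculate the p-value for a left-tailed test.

Answer: p-value ≈ 0.0107

Derivation:
For z = -2.3:
p = P(Z < -2.3) = Φ(-2.3) = 0.0107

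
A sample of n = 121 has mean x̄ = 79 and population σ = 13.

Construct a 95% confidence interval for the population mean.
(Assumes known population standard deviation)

Confidence level: 95%, α = 0.05
z_0.025 = 1.960
SE = σ/√n = 13/√121 = 1.1818
Margin of error = 1.960 × 1.1818 = 2.3163
CI: x̄ ± margin = 79 ± 2.3163
CI: (76.6837, 81.3163)

Answer: (76.6837, 81.3163)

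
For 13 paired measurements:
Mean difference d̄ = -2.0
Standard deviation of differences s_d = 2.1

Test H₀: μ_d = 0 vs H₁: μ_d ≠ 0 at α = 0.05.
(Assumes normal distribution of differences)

Answer: t = -3.4341, reject H₀

Derivation:
df = n - 1 = 12
SE = s_d/√n = 2.1/√13 = 0.5824
t = d̄/SE = -2.0/0.5824 = -3.4341
Critical value: t_{0.025,12} = ±2.179
p-value ≈ 0.0049
Decision: reject H₀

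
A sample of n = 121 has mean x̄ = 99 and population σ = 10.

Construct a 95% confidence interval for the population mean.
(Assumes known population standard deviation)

Confidence level: 95%, α = 0.05
z_0.025 = 1.960
SE = σ/√n = 10/√121 = 0.9091
Margin of error = 1.960 × 0.9091 = 1.7818
CI: x̄ ± margin = 99 ± 1.7818
CI: (97.2182, 100.7818)

Answer: (97.2182, 100.7818)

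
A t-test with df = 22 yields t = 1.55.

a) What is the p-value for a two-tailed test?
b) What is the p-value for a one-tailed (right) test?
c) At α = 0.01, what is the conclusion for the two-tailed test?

Answer: a) 0.1354, b) 0.0677, c) fail to reject H₀

Derivation:
Using t-distribution with df = 22:
a) Two-tailed: p = 2×P(T > 1.55) = 0.1354
b) One-tailed: p = P(T > 1.55) = 0.0677
c) 0.1354 ≥ 0.01, fail to reject H₀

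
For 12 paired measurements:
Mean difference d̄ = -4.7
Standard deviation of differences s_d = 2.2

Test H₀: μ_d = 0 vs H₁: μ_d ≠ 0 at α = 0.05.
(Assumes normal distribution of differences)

df = n - 1 = 11
SE = s_d/√n = 2.2/√12 = 0.6351
t = d̄/SE = -4.7/0.6351 = -7.4004
Critical value: t_{0.025,11} = ±2.201
p-value < 0.0001
Decision: reject H₀

Answer: t = -7.4004, reject H₀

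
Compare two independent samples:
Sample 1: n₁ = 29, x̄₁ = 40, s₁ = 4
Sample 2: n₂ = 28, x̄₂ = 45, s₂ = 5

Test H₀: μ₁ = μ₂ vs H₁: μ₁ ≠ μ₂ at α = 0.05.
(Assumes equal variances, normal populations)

Pooled variance: s²_p = [28×4² + 27×5²]/(55) = 20.4182
s_p = 4.5187
SE = s_p×√(1/n₁ + 1/n₂) = 4.5187×√(1/29 + 1/28) = 1.1972
t = (x̄₁ - x̄₂)/SE = (40 - 45)/1.1972 = -4.1764
df = 55, t-critical = ±2.004
Decision: reject H₀

Answer: t = -4.1764, reject H₀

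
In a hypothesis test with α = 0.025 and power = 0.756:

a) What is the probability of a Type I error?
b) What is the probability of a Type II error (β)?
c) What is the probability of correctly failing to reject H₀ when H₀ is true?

a) Type I error probability = α = 0.025
b) Power = P(reject H₀ | H₁ true) = 1 - β = 0.756, so Type II error probability = β = 1 - Power = 0.244
c) P(fail to reject H₀ | H₀ true) = 1 - α = 0.975

Answer: a) 0.025, b) 0.244, c) 0.975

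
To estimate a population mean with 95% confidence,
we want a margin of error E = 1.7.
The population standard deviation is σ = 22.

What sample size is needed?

z_0.025 = 1.960
n = (z×σ/E)² = (1.960×22/1.7)²
n = 643.3683
Round up: n = 644

Answer: n = 644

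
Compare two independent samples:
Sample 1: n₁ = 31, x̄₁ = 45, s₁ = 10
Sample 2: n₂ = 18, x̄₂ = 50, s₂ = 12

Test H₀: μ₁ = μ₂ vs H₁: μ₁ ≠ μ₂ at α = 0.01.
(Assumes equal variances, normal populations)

Pooled variance: s²_p = [30×10² + 17×12²]/(47) = 115.9149
s_p = 10.7664
SE = s_p×√(1/n₁ + 1/n₂) = 10.7664×√(1/31 + 1/18) = 3.1904
t = (x̄₁ - x̄₂)/SE = (45 - 50)/3.1904 = -1.5672
df = 47, t-critical = ±2.685
Decision: fail to reject H₀

Answer: t = -1.5672, fail to reject H₀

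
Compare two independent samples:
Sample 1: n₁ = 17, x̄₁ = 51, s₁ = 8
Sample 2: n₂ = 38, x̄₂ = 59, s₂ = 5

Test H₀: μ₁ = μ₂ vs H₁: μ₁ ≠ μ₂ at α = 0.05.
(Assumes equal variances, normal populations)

Answer: t = -4.5213, reject H₀

Derivation:
Pooled variance: s²_p = [16×8² + 37×5²]/(53) = 36.7736
s_p = 6.0641
SE = s_p×√(1/n₁ + 1/n₂) = 6.0641×√(1/17 + 1/38) = 1.7694
t = (x̄₁ - x̄₂)/SE = (51 - 59)/1.7694 = -4.5213
df = 53, t-critical = ±2.006
Decision: reject H₀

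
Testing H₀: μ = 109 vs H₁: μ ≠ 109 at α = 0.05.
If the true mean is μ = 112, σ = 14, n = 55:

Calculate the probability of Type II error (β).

Answer: β ≈ 0.6445

Derivation:
SE = σ/√n = 14/√55 = 1.8878
Critical values: μ₀ ± z_0.025×SE = 109 ± 1.960×1.8878
Acceptance region: (105.2999, 112.7001)
Under H₁ (μ = 112): z_high = (112.7001 - 112)/1.8878 = 0.3709, z_low = (105.2999 - 112)/1.8878 = -3.5492
β = P(not reject | H₁) = Φ(0.3709) - Φ(-3.5492) ≈ 0.6445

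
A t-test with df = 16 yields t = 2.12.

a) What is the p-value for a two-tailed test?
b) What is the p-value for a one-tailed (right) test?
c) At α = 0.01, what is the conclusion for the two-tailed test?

Using t-distribution with df = 16:
a) Two-tailed: p = 2×P(T > 2.12) = 0.0500
b) One-tailed: p = P(T > 2.12) = 0.0250
c) 0.0500 ≥ 0.01, fail to reject H₀

Answer: a) 0.0500, b) 0.0250, c) fail to reject H₀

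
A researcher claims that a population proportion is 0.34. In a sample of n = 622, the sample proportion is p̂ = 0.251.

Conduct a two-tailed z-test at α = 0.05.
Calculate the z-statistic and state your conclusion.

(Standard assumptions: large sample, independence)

H₀: p = 0.34, H₁: p ≠ 0.34
Standard error: SE = √(p₀(1-p₀)/n) = √(0.34×0.66/622) = 0.018994
z-statistic: z = (p̂ - p₀)/SE = (0.251 - 0.34)/0.018994 = -4.6857
Critical value: z_0.025 = ±1.960
p-value < 0.0001
Decision: reject H₀ at α = 0.05

Answer: z = -4.6857, reject H₀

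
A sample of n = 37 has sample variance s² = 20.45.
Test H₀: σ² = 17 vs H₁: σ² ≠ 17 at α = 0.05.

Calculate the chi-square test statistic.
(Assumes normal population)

df = n - 1 = 36
χ² = (n-1)s²/σ₀² = 36×20.45/17 = 43.3059
Critical values: χ²_{0.975,36} = 21.336, χ²_{0.025,36} = 54.437
Rejection region: χ² < 21.336 or χ² > 54.437
Decision: fail to reject H₀

Answer: χ² = 43.3059, fail to reject H₀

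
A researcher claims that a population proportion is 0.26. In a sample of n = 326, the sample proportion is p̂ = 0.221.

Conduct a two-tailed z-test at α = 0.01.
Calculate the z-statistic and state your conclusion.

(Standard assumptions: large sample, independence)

Answer: z = -1.6053, fail to reject H₀

Derivation:
H₀: p = 0.26, H₁: p ≠ 0.26
Standard error: SE = √(p₀(1-p₀)/n) = √(0.26×0.74/326) = 0.024294
z-statistic: z = (p̂ - p₀)/SE = (0.221 - 0.26)/0.024294 = -1.6053
Critical value: z_0.005 = ±2.576
p-value = 0.1084
Decision: fail to reject H₀ at α = 0.01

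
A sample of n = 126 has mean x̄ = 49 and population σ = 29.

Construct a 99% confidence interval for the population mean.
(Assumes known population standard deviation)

Confidence level: 99%, α = 0.01
z_0.005 = 2.576
SE = σ/√n = 29/√126 = 2.5835
Margin of error = 2.576 × 2.5835 = 6.6551
CI: x̄ ± margin = 49 ± 6.6551
CI: (42.3449, 55.6551)

Answer: (42.3449, 55.6551)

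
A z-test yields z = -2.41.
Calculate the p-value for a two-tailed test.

Answer: p-value ≈ 0.0160

Derivation:
For z = -2.41:
p = 2×P(Z > |-2.41|) = 2×(1 - Φ(2.41)) = 0.0160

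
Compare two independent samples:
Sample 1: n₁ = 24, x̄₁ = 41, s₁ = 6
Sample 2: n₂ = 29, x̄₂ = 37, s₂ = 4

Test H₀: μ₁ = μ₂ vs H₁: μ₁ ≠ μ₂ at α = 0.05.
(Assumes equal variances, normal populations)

Pooled variance: s²_p = [23×6² + 28×4²]/(51) = 25.0196
s_p = 5.0020
SE = s_p×√(1/n₁ + 1/n₂) = 5.0020×√(1/24 + 1/29) = 1.3803
t = (x̄₁ - x̄₂)/SE = (41 - 37)/1.3803 = 2.8979
df = 51, t-critical = ±2.008
Decision: reject H₀

Answer: t = 2.8979, reject H₀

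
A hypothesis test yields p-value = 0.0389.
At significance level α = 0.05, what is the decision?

Compare p-value to α:
0.0389 < 0.05
Decision: reject H₀

Answer: reject H₀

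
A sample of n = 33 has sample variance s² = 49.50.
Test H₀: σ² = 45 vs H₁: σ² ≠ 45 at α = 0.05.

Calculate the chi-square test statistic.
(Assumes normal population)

df = n - 1 = 32
χ² = (n-1)s²/σ₀² = 32×49.50/45 = 35.2000
Critical values: χ²_{0.975,32} = 18.291, χ²_{0.025,32} = 49.480
Rejection region: χ² < 18.291 or χ² > 49.480
Decision: fail to reject H₀

Answer: χ² = 35.2000, fail to reject H₀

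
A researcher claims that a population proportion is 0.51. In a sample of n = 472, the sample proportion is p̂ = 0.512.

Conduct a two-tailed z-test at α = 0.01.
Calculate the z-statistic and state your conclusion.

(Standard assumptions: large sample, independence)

Answer: z = 0.0869, fail to reject H₀

Derivation:
H₀: p = 0.51, H₁: p ≠ 0.51
Standard error: SE = √(p₀(1-p₀)/n) = √(0.51×0.49/472) = 0.023010
z-statistic: z = (p̂ - p₀)/SE = (0.512 - 0.51)/0.023010 = 0.0869
Critical value: z_0.005 = ±2.576
p-value = 0.9308
Decision: fail to reject H₀ at α = 0.01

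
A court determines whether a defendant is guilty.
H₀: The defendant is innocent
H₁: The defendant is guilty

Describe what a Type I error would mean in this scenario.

Answer: Convicting an innocent person

Derivation:
A Type I error (probability α) occurs when we reject a true H₀.
A Type II error (probability β) occurs when we fail to reject a false H₀.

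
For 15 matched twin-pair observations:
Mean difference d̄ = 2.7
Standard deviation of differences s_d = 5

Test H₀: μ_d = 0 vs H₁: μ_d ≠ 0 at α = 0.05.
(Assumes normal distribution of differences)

df = n - 1 = 14
SE = s_d/√n = 5/√15 = 1.2910
t = d̄/SE = 2.7/1.2910 = 2.0914
Critical value: t_{0.025,14} = ±2.145
p-value ≈ 0.0552
Decision: fail to reject H₀

Answer: t = 2.0914, fail to reject H₀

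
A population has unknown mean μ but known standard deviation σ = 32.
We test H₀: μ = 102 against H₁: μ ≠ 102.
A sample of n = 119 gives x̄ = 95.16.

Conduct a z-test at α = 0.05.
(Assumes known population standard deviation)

Answer: z = -2.3318, reject H₀

Derivation:
Standard error: SE = σ/√n = 32/√119 = 2.9334
z-statistic: z = (x̄ - μ₀)/SE = (95.16 - 102)/2.9334 = -2.3318
Critical value: ±1.960
p-value = 0.0197
Decision: reject H₀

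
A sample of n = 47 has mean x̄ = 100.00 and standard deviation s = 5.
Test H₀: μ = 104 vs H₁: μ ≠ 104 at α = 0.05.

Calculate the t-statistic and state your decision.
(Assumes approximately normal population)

df = n - 1 = 46
SE = s/√n = 5/√47 = 0.7293
t = (x̄ - μ₀)/SE = (100.00 - 104)/0.7293 = -5.4847
Critical value: t_{0.025,46} = ±2.013
p-value < 0.0001
Decision: reject H₀

Answer: t = -5.4847, reject H₀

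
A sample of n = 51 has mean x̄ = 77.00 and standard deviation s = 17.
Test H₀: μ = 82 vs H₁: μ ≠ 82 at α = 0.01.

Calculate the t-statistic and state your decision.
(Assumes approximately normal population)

Answer: t = -2.1004, fail to reject H₀

Derivation:
df = n - 1 = 50
SE = s/√n = 17/√51 = 2.3805
t = (x̄ - μ₀)/SE = (77.00 - 82)/2.3805 = -2.1004
Critical value: t_{0.005,50} = ±2.678
p-value ≈ 0.0408
Decision: fail to reject H₀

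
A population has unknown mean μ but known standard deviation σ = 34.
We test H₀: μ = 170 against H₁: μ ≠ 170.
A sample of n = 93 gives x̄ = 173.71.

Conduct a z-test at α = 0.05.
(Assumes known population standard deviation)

Standard error: SE = σ/√n = 34/√93 = 3.5256
z-statistic: z = (x̄ - μ₀)/SE = (173.71 - 170)/3.5256 = 1.0523
Critical value: ±1.960
p-value = 0.2927
Decision: fail to reject H₀

Answer: z = 1.0523, fail to reject H₀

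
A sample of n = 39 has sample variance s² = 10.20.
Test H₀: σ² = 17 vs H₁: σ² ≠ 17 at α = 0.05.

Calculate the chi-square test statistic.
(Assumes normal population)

df = n - 1 = 38
χ² = (n-1)s²/σ₀² = 38×10.20/17 = 22.8000
Critical values: χ²_{0.975,38} = 22.878, χ²_{0.025,38} = 56.896
Rejection region: χ² < 22.878 or χ² > 56.896
Decision: reject H₀

Answer: χ² = 22.8000, reject H₀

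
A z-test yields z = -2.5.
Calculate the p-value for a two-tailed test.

For z = -2.5:
p = 2×P(Z > |-2.5|) = 2×(1 - Φ(2.5)) = 0.0124

Answer: p-value ≈ 0.0124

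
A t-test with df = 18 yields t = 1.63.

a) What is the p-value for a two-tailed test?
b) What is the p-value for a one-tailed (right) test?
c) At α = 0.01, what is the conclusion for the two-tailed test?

Using t-distribution with df = 18:
a) Two-tailed: p = 2×P(T > 1.63) = 0.1205
b) One-tailed: p = P(T > 1.63) = 0.0602
c) 0.1205 ≥ 0.01, fail to reject H₀

Answer: a) 0.1205, b) 0.0602, c) fail to reject H₀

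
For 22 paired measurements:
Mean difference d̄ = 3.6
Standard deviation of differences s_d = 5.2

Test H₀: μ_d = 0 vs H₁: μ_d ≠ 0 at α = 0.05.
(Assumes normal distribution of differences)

df = n - 1 = 21
SE = s_d/√n = 5.2/√22 = 1.1086
t = d̄/SE = 3.6/1.1086 = 3.2473
Critical value: t_{0.025,21} = ±2.080
p-value ≈ 0.0039
Decision: reject H₀

Answer: t = 3.2473, reject H₀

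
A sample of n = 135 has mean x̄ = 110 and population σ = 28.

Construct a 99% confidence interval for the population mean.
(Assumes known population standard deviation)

Confidence level: 99%, α = 0.01
z_0.005 = 2.576
SE = σ/√n = 28/√135 = 2.4099
Margin of error = 2.576 × 2.4099 = 6.2079
CI: x̄ ± margin = 110 ± 6.2079
CI: (103.7921, 116.2079)

Answer: (103.7921, 116.2079)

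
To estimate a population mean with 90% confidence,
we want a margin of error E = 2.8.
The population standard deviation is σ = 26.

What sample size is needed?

z_0.05 = 1.645
n = (z×σ/E)² = (1.645×26/2.8)²
n = 233.3256
Round up: n = 234

Answer: n = 234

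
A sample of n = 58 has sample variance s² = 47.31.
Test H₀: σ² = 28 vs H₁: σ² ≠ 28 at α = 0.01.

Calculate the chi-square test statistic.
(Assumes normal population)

df = n - 1 = 57
χ² = (n-1)s²/σ₀² = 57×47.31/28 = 96.3096
Critical values: χ²_{0.995,57} = 33.248, χ²_{0.005,57} = 88.236
Rejection region: χ² < 33.248 or χ² > 88.236
Decision: reject H₀

Answer: χ² = 96.3096, reject H₀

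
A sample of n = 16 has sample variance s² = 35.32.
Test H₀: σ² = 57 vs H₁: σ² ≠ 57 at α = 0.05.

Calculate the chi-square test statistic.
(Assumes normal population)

df = n - 1 = 15
χ² = (n-1)s²/σ₀² = 15×35.32/57 = 9.2947
Critical values: χ²_{0.975,15} = 6.262, χ²_{0.025,15} = 27.488
Rejection region: χ² < 6.262 or χ² > 27.488
Decision: fail to reject H₀

Answer: χ² = 9.2947, fail to reject H₀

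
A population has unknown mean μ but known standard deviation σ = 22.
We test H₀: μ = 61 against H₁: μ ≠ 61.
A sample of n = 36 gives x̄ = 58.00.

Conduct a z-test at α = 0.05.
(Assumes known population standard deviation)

Standard error: SE = σ/√n = 22/√36 = 3.6667
z-statistic: z = (x̄ - μ₀)/SE = (58.00 - 61)/3.6667 = -0.8182
Critical value: ±1.960
p-value = 0.4132
Decision: fail to reject H₀

Answer: z = -0.8182, fail to reject H₀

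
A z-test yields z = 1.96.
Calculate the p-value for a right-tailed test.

For z = 1.96:
p = P(Z > 1.96) = 1 - Φ(1.96) = 0.0250

Answer: p-value ≈ 0.0250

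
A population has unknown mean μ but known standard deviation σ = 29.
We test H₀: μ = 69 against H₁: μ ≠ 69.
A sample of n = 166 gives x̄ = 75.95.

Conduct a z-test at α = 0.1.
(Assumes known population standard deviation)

Standard error: SE = σ/√n = 29/√166 = 2.2508
z-statistic: z = (x̄ - μ₀)/SE = (75.95 - 69)/2.2508 = 3.0878
Critical value: ±1.645
p-value = 0.0020
Decision: reject H₀

Answer: z = 3.0878, reject H₀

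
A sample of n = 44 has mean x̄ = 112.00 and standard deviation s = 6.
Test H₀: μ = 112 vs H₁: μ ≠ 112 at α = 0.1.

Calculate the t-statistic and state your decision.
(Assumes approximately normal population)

Answer: t = 0.0000, fail to reject H₀

Derivation:
df = n - 1 = 43
SE = s/√n = 6/√44 = 0.9045
t = (x̄ - μ₀)/SE = (112.00 - 112)/0.9045 = 0.0000
Critical value: t_{0.05,43} = ±1.681
p-value ≈ 1.0000
Decision: fail to reject H₀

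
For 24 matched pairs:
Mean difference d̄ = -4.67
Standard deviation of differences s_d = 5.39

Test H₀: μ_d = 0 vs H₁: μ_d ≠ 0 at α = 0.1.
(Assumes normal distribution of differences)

df = n - 1 = 23
SE = s_d/√n = 5.39/√24 = 1.1002
t = d̄/SE = -4.67/1.1002 = -4.2447
Critical value: t_{0.05,23} = ±1.714
p-value ≈ 0.0003
Decision: reject H₀

Answer: t = -4.2447, reject H₀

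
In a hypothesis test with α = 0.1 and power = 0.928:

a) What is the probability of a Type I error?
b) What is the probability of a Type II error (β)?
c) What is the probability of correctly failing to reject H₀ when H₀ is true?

a) Type I error probability = α = 0.1
b) Power = P(reject H₀ | H₁ true) = 1 - β = 0.928, so Type II error probability = β = 1 - Power = 0.072
c) P(fail to reject H₀ | H₀ true) = 1 - α = 0.9

Answer: a) 0.1, b) 0.072, c) 0.9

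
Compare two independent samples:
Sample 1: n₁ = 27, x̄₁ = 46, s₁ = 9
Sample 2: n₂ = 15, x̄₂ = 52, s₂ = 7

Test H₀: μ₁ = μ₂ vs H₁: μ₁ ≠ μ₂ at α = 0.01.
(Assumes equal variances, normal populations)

Pooled variance: s²_p = [26×9² + 14×7²]/(40) = 69.8000
s_p = 8.3546
SE = s_p×√(1/n₁ + 1/n₂) = 8.3546×√(1/27 + 1/15) = 2.6904
t = (x̄₁ - x̄₂)/SE = (46 - 52)/2.6904 = -2.2302
df = 40, t-critical = ±2.704
Decision: fail to reject H₀

Answer: t = -2.2302, fail to reject H₀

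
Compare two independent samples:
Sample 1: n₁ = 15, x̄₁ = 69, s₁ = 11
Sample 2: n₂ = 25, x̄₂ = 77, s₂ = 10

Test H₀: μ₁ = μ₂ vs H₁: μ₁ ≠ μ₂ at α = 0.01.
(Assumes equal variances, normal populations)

Pooled variance: s²_p = [14×11² + 24×10²]/(38) = 107.7368
s_p = 10.3796
SE = s_p×√(1/n₁ + 1/n₂) = 10.3796×√(1/15 + 1/25) = 3.3900
t = (x̄₁ - x̄₂)/SE = (69 - 77)/3.3900 = -2.3599
df = 38, t-critical = ±2.712
Decision: fail to reject H₀

Answer: t = -2.3599, fail to reject H₀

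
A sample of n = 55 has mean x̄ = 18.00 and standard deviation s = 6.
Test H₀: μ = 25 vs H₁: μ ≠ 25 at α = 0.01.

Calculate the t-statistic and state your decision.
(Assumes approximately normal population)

Answer: t = -8.6527, reject H₀

Derivation:
df = n - 1 = 54
SE = s/√n = 6/√55 = 0.8090
t = (x̄ - μ₀)/SE = (18.00 - 25)/0.8090 = -8.6527
Critical value: t_{0.005,54} = ±2.670
p-value < 0.0001
Decision: reject H₀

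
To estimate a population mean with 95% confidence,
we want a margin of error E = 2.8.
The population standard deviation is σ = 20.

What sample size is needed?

Answer: n = 196

Derivation:
z_0.025 = 1.960
n = (z×σ/E)² = (1.960×20/2.8)²
n = 196.0000
Already a whole number: n = 196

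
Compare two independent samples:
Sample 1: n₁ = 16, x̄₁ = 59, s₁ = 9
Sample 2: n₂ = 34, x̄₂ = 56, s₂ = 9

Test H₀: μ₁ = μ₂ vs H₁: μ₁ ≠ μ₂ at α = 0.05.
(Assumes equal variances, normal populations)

Pooled variance: s²_p = [15×9² + 33×9²]/(48) = 81.0000
s_p = 9.0000
SE = s_p×√(1/n₁ + 1/n₂) = 9.0000×√(1/16 + 1/34) = 2.7285
t = (x̄₁ - x̄₂)/SE = (59 - 56)/2.7285 = 1.0995
df = 48, t-critical = ±2.011
Decision: fail to reject H₀

Answer: t = 1.0995, fail to reject H₀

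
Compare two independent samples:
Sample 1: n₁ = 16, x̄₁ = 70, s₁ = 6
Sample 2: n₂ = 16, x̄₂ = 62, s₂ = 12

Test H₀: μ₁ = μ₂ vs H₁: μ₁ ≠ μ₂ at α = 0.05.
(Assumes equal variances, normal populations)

Pooled variance: s²_p = [15×6² + 15×12²]/(30) = 90.0000
s_p = 9.4868
SE = s_p×√(1/n₁ + 1/n₂) = 9.4868×√(1/16 + 1/16) = 3.3541
t = (x̄₁ - x̄₂)/SE = (70 - 62)/3.3541 = 2.3851
df = 30, t-critical = ±2.042
Decision: reject H₀

Answer: t = 2.3851, reject H₀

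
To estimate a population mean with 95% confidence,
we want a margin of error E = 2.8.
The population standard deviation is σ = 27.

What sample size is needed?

Answer: n = 358

Derivation:
z_0.025 = 1.960
n = (z×σ/E)² = (1.960×27/2.8)²
n = 357.2100
Round up: n = 358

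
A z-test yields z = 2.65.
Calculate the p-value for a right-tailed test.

For z = 2.65:
p = P(Z > 2.65) = 1 - Φ(2.65) = 0.0040

Answer: p-value ≈ 0.0040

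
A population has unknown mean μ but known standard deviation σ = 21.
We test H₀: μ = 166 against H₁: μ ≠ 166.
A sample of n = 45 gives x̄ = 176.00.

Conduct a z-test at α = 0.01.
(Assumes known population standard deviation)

Standard error: SE = σ/√n = 21/√45 = 3.1305
z-statistic: z = (x̄ - μ₀)/SE = (176.00 - 166)/3.1305 = 3.1944
Critical value: ±2.576
p-value = 0.0014
Decision: reject H₀

Answer: z = 3.1944, reject H₀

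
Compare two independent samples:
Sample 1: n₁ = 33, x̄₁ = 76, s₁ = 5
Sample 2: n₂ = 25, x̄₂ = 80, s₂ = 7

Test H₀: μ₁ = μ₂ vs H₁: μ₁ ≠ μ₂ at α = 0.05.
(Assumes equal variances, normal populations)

Answer: t = -2.5397, reject H₀

Derivation:
Pooled variance: s²_p = [32×5² + 24×7²]/(56) = 35.2857
s_p = 5.9402
SE = s_p×√(1/n₁ + 1/n₂) = 5.9402×√(1/33 + 1/25) = 1.5750
t = (x̄₁ - x̄₂)/SE = (76 - 80)/1.5750 = -2.5397
df = 56, t-critical = ±2.003
Decision: reject H₀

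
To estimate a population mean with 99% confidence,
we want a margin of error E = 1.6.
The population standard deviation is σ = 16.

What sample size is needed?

Answer: n = 664

Derivation:
z_0.005 = 2.576
n = (z×σ/E)² = (2.576×16/1.6)²
n = 663.5776
Round up: n = 664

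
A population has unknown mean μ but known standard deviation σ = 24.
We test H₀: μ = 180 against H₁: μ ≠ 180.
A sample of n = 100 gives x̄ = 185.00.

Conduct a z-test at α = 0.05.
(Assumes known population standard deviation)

Standard error: SE = σ/√n = 24/√100 = 2.4000
z-statistic: z = (x̄ - μ₀)/SE = (185.00 - 180)/2.4000 = 2.0833
Critical value: ±1.960
p-value = 0.0372
Decision: reject H₀

Answer: z = 2.0833, reject H₀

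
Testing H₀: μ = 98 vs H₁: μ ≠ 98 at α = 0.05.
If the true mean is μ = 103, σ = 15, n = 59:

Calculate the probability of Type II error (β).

Answer: β ≈ 0.2741

Derivation:
SE = σ/√n = 15/√59 = 1.9528
Critical values: μ₀ ± z_0.025×SE = 98 ± 1.960×1.9528
Acceptance region: (94.1725, 101.8275)
Under H₁ (μ = 103): z_high = (101.8275 - 103)/1.9528 = -0.6004, z_low = (94.1725 - 103)/1.9528 = -4.5204
β = P(not reject | H₁) = Φ(-0.6004) - Φ(-4.5204) ≈ 0.2741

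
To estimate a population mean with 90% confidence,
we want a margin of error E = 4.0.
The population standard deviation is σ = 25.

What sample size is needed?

Answer: n = 106

Derivation:
z_0.05 = 1.645
n = (z×σ/E)² = (1.645×25/4.0)²
n = 105.7041
Round up: n = 106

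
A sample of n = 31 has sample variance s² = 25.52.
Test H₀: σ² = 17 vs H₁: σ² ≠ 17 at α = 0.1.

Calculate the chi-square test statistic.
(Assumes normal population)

Answer: χ² = 45.0353, reject H₀

Derivation:
df = n - 1 = 30
χ² = (n-1)s²/σ₀² = 30×25.52/17 = 45.0353
Critical values: χ²_{0.95,30} = 18.493, χ²_{0.05,30} = 43.773
Rejection region: χ² < 18.493 or χ² > 43.773
Decision: reject H₀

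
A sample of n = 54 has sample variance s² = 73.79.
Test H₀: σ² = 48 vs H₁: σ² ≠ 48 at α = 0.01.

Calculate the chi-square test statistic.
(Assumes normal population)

df = n - 1 = 53
χ² = (n-1)s²/σ₀² = 53×73.79/48 = 81.4765
Critical values: χ²_{0.995,53} = 30.230, χ²_{0.005,53} = 83.253
Rejection region: χ² < 30.230 or χ² > 83.253
Decision: fail to reject H₀

Answer: χ² = 81.4765, fail to reject H₀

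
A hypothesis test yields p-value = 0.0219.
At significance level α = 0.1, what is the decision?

Answer: reject H₀

Derivation:
Compare p-value to α:
0.0219 < 0.1
Decision: reject H₀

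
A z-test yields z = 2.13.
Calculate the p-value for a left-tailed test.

Answer: p-value ≈ 0.9834

Derivation:
For z = 2.13:
p = P(Z < 2.13) = Φ(2.13) = 0.9834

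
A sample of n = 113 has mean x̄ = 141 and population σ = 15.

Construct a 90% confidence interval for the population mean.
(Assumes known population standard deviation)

Confidence level: 90%, α = 0.1
z_0.05 = 1.645
SE = σ/√n = 15/√113 = 1.4111
Margin of error = 1.645 × 1.4111 = 2.3213
CI: x̄ ± margin = 141 ± 2.3213
CI: (138.6787, 143.3213)

Answer: (138.6787, 143.3213)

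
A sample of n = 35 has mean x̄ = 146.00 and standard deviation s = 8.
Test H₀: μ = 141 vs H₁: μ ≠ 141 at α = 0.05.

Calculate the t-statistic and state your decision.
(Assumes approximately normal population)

df = n - 1 = 34
SE = s/√n = 8/√35 = 1.3522
t = (x̄ - μ₀)/SE = (146.00 - 141)/1.3522 = 3.6977
Critical value: t_{0.025,34} = ±2.032
p-value ≈ 0.0008
Decision: reject H₀

Answer: t = 3.6977, reject H₀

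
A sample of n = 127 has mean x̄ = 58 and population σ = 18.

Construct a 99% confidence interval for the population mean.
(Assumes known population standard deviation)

Confidence level: 99%, α = 0.01
z_0.005 = 2.576
SE = σ/√n = 18/√127 = 1.5972
Margin of error = 2.576 × 1.5972 = 4.1144
CI: x̄ ± margin = 58 ± 4.1144
CI: (53.8856, 62.1144)

Answer: (53.8856, 62.1144)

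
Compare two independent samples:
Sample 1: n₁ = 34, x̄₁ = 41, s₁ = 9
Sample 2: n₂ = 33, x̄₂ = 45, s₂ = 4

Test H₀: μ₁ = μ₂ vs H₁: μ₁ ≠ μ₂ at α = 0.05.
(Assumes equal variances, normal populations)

Pooled variance: s²_p = [33×9² + 32×4²]/(65) = 49.0000
s_p = 7.0000
SE = s_p×√(1/n₁ + 1/n₂) = 7.0000×√(1/34 + 1/33) = 1.7106
t = (x̄₁ - x̄₂)/SE = (41 - 45)/1.7106 = -2.3384
df = 65, t-critical = ±1.997
Decision: reject H₀

Answer: t = -2.3384, reject H₀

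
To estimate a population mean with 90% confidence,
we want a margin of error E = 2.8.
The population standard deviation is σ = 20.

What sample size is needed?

Answer: n = 139

Derivation:
z_0.05 = 1.645
n = (z×σ/E)² = (1.645×20/2.8)²
n = 138.0625
Round up: n = 139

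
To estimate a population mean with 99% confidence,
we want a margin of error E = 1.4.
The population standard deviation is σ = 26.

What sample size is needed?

z_0.005 = 2.576
n = (z×σ/E)² = (2.576×26/1.4)²
n = 2288.6656
Round up: n = 2289

Answer: n = 2289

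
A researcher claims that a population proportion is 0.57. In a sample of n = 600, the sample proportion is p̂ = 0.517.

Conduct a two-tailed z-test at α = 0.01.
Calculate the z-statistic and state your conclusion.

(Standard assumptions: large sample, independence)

H₀: p = 0.57, H₁: p ≠ 0.57
Standard error: SE = √(p₀(1-p₀)/n) = √(0.57×0.43/600) = 0.020211
z-statistic: z = (p̂ - p₀)/SE = (0.517 - 0.57)/0.020211 = -2.6223
Critical value: z_0.005 = ±2.576
p-value = 0.0087
Decision: reject H₀ at α = 0.01

Answer: z = -2.6223, reject H₀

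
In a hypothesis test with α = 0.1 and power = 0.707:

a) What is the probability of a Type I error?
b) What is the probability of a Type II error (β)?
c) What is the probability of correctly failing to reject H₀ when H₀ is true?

a) Type I error probability = α = 0.1
b) Power = P(reject H₀ | H₁ true) = 1 - β = 0.707, so Type II error probability = β = 1 - Power = 0.293
c) P(fail to reject H₀ | H₀ true) = 1 - α = 0.9

Answer: a) 0.1, b) 0.293, c) 0.9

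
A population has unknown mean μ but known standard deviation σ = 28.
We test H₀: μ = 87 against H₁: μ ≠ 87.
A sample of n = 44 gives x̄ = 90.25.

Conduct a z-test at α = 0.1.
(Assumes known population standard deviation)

Standard error: SE = σ/√n = 28/√44 = 4.2212
z-statistic: z = (x̄ - μ₀)/SE = (90.25 - 87)/4.2212 = 0.7699
Critical value: ±1.645
p-value = 0.4414
Decision: fail to reject H₀

Answer: z = 0.7699, fail to reject H₀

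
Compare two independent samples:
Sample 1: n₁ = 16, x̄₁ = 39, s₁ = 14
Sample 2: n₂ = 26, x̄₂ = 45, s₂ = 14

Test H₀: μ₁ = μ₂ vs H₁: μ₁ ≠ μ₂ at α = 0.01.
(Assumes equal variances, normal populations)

Answer: t = -1.3488, fail to reject H₀

Derivation:
Pooled variance: s²_p = [15×14² + 25×14²]/(40) = 196.0000
s_p = 14.0000
SE = s_p×√(1/n₁ + 1/n₂) = 14.0000×√(1/16 + 1/26) = 4.4484
t = (x̄₁ - x̄₂)/SE = (39 - 45)/4.4484 = -1.3488
df = 40, t-critical = ±2.704
Decision: fail to reject H₀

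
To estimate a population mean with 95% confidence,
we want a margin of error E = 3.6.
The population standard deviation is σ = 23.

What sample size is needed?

Answer: n = 157

Derivation:
z_0.025 = 1.960
n = (z×σ/E)² = (1.960×23/3.6)²
n = 156.8060
Round up: n = 157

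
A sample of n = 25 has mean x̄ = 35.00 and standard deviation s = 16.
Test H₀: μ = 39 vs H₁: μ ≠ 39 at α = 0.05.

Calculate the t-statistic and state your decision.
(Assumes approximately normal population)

Answer: t = -1.2500, fail to reject H₀

Derivation:
df = n - 1 = 24
SE = s/√n = 16/√25 = 3.2000
t = (x̄ - μ₀)/SE = (35.00 - 39)/3.2000 = -1.2500
Critical value: t_{0.025,24} = ±2.064
p-value ≈ 0.2234
Decision: fail to reject H₀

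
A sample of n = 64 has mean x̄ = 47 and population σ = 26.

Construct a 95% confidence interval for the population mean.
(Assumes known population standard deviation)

Confidence level: 95%, α = 0.05
z_0.025 = 1.960
SE = σ/√n = 26/√64 = 3.2500
Margin of error = 1.960 × 3.2500 = 6.3700
CI: x̄ ± margin = 47 ± 6.3700
CI: (40.6300, 53.3700)

Answer: (40.6300, 53.3700)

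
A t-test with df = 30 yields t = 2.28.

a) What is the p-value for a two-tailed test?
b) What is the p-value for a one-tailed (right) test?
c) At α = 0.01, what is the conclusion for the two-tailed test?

Using t-distribution with df = 30:
a) Two-tailed: p = 2×P(T > 2.28) = 0.0299
b) One-tailed: p = P(T > 2.28) = 0.0149
c) 0.0299 ≥ 0.01, fail to reject H₀

Answer: a) 0.0299, b) 0.0149, c) fail to reject H₀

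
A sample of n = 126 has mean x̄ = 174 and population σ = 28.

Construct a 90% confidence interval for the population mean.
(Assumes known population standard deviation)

Answer: (169.8967, 178.1033)

Derivation:
Confidence level: 90%, α = 0.1
z_0.05 = 1.645
SE = σ/√n = 28/√126 = 2.4944
Margin of error = 1.645 × 2.4944 = 4.1033
CI: x̄ ± margin = 174 ± 4.1033
CI: (169.8967, 178.1033)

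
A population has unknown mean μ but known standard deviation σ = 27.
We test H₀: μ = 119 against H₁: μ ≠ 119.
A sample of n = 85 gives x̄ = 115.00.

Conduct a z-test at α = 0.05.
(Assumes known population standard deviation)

Standard error: SE = σ/√n = 27/√85 = 2.9286
z-statistic: z = (x̄ - μ₀)/SE = (115.00 - 119)/2.9286 = -1.3658
Critical value: ±1.960
p-value = 0.1720
Decision: fail to reject H₀

Answer: z = -1.3658, fail to reject H₀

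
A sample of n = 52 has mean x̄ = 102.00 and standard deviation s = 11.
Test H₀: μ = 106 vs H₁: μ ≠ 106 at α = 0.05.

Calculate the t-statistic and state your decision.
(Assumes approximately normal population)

df = n - 1 = 51
SE = s/√n = 11/√52 = 1.5254
t = (x̄ - μ₀)/SE = (102.00 - 106)/1.5254 = -2.6223
Critical value: t_{0.025,51} = ±2.008
p-value ≈ 0.0115
Decision: reject H₀

Answer: t = -2.6223, reject H₀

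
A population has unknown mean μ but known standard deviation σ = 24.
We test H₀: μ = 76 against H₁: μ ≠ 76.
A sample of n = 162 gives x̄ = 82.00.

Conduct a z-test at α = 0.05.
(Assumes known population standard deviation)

Standard error: SE = σ/√n = 24/√162 = 1.8856
z-statistic: z = (x̄ - μ₀)/SE = (82.00 - 76)/1.8856 = 3.1820
Critical value: ±1.960
p-value = 0.0015
Decision: reject H₀

Answer: z = 3.1820, reject H₀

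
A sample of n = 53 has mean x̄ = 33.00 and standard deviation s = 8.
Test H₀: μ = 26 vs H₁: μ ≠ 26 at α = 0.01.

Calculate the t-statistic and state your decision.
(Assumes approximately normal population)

df = n - 1 = 52
SE = s/√n = 8/√53 = 1.0989
t = (x̄ - μ₀)/SE = (33.00 - 26)/1.0989 = 6.3700
Critical value: t_{0.005,52} = ±2.674
p-value < 0.0001
Decision: reject H₀

Answer: t = 6.3700, reject H₀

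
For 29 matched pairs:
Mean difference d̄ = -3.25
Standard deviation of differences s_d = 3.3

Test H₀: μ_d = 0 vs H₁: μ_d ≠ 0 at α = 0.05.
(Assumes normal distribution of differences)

df = n - 1 = 28
SE = s_d/√n = 3.3/√29 = 0.6128
t = d̄/SE = -3.25/0.6128 = -5.3035
Critical value: t_{0.025,28} = ±2.048
p-value < 0.0001
Decision: reject H₀

Answer: t = -5.3035, reject H₀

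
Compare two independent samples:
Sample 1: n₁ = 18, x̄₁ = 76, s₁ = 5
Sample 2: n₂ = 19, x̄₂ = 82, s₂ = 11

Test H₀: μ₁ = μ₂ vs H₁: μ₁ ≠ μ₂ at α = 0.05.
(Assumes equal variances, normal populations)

Answer: t = -2.1152, reject H₀

Derivation:
Pooled variance: s²_p = [17×5² + 18×11²]/(35) = 74.3714
s_p = 8.6239
SE = s_p×√(1/n₁ + 1/n₂) = 8.6239×√(1/18 + 1/19) = 2.8366
t = (x̄₁ - x̄₂)/SE = (76 - 82)/2.8366 = -2.1152
df = 35, t-critical = ±2.030
Decision: reject H₀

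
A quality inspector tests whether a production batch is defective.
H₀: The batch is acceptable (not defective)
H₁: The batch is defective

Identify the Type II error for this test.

A Type I error (probability α) occurs when we reject a true H₀.
A Type II error (probability β) occurs when we fail to reject a false H₀.

Answer: Shipping a defective batch to customers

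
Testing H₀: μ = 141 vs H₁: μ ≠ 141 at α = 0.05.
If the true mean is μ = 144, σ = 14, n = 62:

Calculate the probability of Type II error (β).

Answer: β ≈ 0.6073

Derivation:
SE = σ/√n = 14/√62 = 1.7780
Critical values: μ₀ ± z_0.025×SE = 141 ± 1.960×1.7780
Acceptance region: (137.5151, 144.4849)
Under H₁ (μ = 144): z_high = (144.4849 - 144)/1.7780 = 0.2727, z_low = (137.5151 - 144)/1.7780 = -3.6473
β = P(not reject | H₁) = Φ(0.2727) - Φ(-3.6473) ≈ 0.6073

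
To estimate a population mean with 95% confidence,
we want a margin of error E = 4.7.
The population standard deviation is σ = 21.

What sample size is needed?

Answer: n = 77

Derivation:
z_0.025 = 1.960
n = (z×σ/E)² = (1.960×21/4.7)²
n = 76.6929
Round up: n = 77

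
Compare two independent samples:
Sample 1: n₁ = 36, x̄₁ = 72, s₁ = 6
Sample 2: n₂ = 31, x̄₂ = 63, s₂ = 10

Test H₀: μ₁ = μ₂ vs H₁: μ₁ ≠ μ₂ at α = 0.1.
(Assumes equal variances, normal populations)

Pooled variance: s²_p = [35×6² + 30×10²]/(65) = 65.5385
s_p = 8.0956
SE = s_p×√(1/n₁ + 1/n₂) = 8.0956×√(1/36 + 1/31) = 1.9836
t = (x̄₁ - x̄₂)/SE = (72 - 63)/1.9836 = 4.5372
df = 65, t-critical = ±1.669
Decision: reject H₀

Answer: t = 4.5372, reject H₀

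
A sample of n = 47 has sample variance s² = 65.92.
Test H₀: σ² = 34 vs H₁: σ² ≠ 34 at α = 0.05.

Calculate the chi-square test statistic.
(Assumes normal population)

df = n - 1 = 46
χ² = (n-1)s²/σ₀² = 46×65.92/34 = 89.1859
Critical values: χ²_{0.975,46} = 29.160, χ²_{0.025,46} = 66.617
Rejection region: χ² < 29.160 or χ² > 66.617
Decision: reject H₀

Answer: χ² = 89.1859, reject H₀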